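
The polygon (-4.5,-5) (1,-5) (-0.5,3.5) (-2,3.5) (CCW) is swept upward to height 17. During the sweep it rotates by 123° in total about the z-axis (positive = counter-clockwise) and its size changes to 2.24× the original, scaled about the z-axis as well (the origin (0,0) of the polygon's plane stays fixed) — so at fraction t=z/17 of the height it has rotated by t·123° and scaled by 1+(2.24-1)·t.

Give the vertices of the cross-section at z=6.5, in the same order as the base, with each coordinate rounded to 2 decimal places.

t = z/height = 6.5/17 = 0.382353
s = 1 + (scale-1)·z/height = 1 + (2.24-1)·6.5/17 = 1.474118
θ = twist·z/height = 123°·6.5/17 = 47.0294° = 0.820818 rad
cos θ = 0.681623, sin θ = 0.731704 (intermediates below are computed at full precision and shown rounded to 5 d.p.)
v1: (-4.5,-5) → rotate → (0.59122,-6.70078) → ×s → (0.87152,-9.87774) → (0.87,-9.88)
v2: (1,-5) → rotate → (4.34014,-2.67641) → ×s → (6.39788,-3.94534) → (6.40,-3.95)
v3: (-0.5,3.5) → rotate → (-2.90177,2.01983) → ×s → (-4.27756,2.97746) → (-4.28,2.98)
v4: (-2,3.5) → rotate → (-3.92421,0.92227) → ×s → (-5.78475,1.35954) → (-5.78,1.36)

Cross-section at z=6.5: (0.87,-9.88) (6.40,-3.95) (-4.28,2.98) (-5.78,1.36)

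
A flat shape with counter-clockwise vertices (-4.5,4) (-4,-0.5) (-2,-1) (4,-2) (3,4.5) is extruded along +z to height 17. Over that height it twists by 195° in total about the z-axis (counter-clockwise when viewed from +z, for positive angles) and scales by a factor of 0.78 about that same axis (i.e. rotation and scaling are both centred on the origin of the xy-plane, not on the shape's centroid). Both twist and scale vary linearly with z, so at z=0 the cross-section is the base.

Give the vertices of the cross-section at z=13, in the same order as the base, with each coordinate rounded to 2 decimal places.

Cross-section at z=13: (1.50,-4.78) (3.07,-1.35) (1.85,-0.14) (-2.00,3.14) (-4.06,-1.93)

t = z/height = 13/17 = 0.764706
s = 1 + (scale-1)·z/height = 1 + (0.78-1)·13/17 = 0.831765
θ = twist·z/height = 195°·13/17 = 149.1176° = 2.602594 rad
cos θ = -0.858223, sin θ = 0.513277 (intermediates below are computed at full precision and shown rounded to 5 d.p.)
v1: (-4.5,4) → rotate → (1.80890,-5.74264) → ×s → (1.50458,-4.77652) → (1.50,-4.78)
v2: (-4,-0.5) → rotate → (3.68953,-1.62400) → ×s → (3.06882,-1.35078) → (3.07,-1.35)
v3: (-2,-1) → rotate → (2.22972,-0.16833) → ×s → (1.85460,-0.14001) → (1.85,-0.14)
v4: (4,-2) → rotate → (-2.40634,3.76955) → ×s → (-2.00151,3.13538) → (-2.00,3.14)
v5: (3,4.5) → rotate → (-4.88442,-2.32217) → ×s → (-4.06268,-1.93150) → (-4.06,-1.93)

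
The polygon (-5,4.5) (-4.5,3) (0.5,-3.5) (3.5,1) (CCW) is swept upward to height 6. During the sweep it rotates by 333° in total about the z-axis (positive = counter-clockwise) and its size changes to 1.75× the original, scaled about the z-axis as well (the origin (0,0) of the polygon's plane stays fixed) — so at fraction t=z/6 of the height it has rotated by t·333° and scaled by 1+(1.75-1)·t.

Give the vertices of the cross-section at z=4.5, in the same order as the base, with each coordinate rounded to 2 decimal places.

Cross-section at z=4.5: (9.30,4.90) (6.83,4.97) (-5.40,1.16) (-0.43,-5.67)

t = z/height = 4.5/6 = 0.75
s = 1 + (scale-1)·z/height = 1 + (1.75-1)·4.5/6 = 1.562500
θ = twist·z/height = 333°·4.5/6 = 249.7500° = 4.358960 rad
cos θ = -0.346117, sin θ = -0.938191 (intermediates below are computed at full precision and shown rounded to 5 d.p.)
v1: (-5,4.5) → rotate → (5.95245,3.13343) → ×s → (9.30070,4.89598) → (9.30,4.90)
v2: (-4.5,3) → rotate → (4.37210,3.18351) → ×s → (6.83141,4.97423) → (6.83,4.97)
v3: (0.5,-3.5) → rotate → (-3.45673,0.74231) → ×s → (-5.40114,1.15987) → (-5.40,1.16)
v4: (3.5,1) → rotate → (-0.27322,-3.62979) → ×s → (-0.42690,-5.67154) → (-0.43,-5.67)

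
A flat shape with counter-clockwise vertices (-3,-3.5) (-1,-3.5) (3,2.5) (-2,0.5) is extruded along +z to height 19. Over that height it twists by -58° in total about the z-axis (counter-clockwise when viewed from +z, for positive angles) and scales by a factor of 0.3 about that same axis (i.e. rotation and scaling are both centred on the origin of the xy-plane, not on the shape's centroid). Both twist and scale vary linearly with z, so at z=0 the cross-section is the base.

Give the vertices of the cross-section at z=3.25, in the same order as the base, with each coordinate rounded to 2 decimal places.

Cross-section at z=3.25: (-3.13,-2.58) (-1.40,-2.88) (2.98,1.71) (-1.66,0.74)

t = z/height = 3.25/19 = 0.171053
s = 1 + (scale-1)·z/height = 1 + (0.3-1)·3.25/19 = 0.880263
θ = twist·z/height = -58°·3.25/19 = -9.9211° = -0.173155 rad
cos θ = 0.985046, sin θ = -0.172291 (intermediates below are computed at full precision and shown rounded to 5 d.p.)
v1: (-3,-3.5) → rotate → (-3.55816,-2.93079) → ×s → (-3.13211,-2.57986) → (-3.13,-2.58)
v2: (-1,-3.5) → rotate → (-1.58806,-3.27537) → ×s → (-1.39791,-2.88319) → (-1.40,-2.88)
v3: (3,2.5) → rotate → (3.38587,1.94574) → ×s → (2.98045,1.71277) → (2.98,1.71)
v4: (-2,0.5) → rotate → (-1.88395,0.83711) → ×s → (-1.65837,0.73687) → (-1.66,0.74)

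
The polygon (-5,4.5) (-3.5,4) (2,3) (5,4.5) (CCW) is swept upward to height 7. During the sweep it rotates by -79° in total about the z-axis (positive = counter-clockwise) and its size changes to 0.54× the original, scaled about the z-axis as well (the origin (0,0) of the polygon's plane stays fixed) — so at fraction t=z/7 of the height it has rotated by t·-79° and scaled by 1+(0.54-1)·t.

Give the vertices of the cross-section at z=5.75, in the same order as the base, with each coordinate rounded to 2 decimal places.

Cross-section at z=5.75: (1.22,4.00) (1.33,3.03) (2.22,-0.33) (3.86,-1.63)

t = z/height = 5.75/7 = 0.821429
s = 1 + (scale-1)·z/height = 1 + (0.54-1)·5.75/7 = 0.622143
θ = twist·z/height = -79°·5.75/7 = -64.8929° = -1.132594 rad
cos θ = 0.424312, sin θ = -0.905516 (intermediates below are computed at full precision and shown rounded to 5 d.p.)
v1: (-5,4.5) → rotate → (1.95326,6.43698) → ×s → (1.21521,4.00472) → (1.22,4.00)
v2: (-3.5,4) → rotate → (2.13697,4.86655) → ×s → (1.32950,3.02769) → (1.33,3.03)
v3: (2,3) → rotate → (3.56517,-0.53809) → ×s → (2.21805,-0.33477) → (2.22,-0.33)
v4: (5,4.5) → rotate → (6.19638,-2.61817) → ×s → (3.85504,-1.62888) → (3.86,-1.63)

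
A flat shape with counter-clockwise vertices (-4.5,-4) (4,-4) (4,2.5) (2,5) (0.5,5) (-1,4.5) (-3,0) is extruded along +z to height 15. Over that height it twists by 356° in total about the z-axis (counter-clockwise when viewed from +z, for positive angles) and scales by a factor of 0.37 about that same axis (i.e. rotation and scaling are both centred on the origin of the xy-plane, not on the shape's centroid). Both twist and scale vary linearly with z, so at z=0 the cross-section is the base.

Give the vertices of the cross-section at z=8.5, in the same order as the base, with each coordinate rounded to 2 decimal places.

Cross-section at z=8.5: (1.74,3.46) (-3.34,1.44) (-1.79,-2.45) (0.00,-3.46) (0.89,-3.11) (1.67,-2.45) (1.79,0.71)

t = z/height = 8.5/15 = 0.566667
s = 1 + (scale-1)·z/height = 1 + (0.37-1)·8.5/15 = 0.643000
θ = twist·z/height = 356°·8.5/15 = 201.7333° = 3.520911 rad
cos θ = -0.928917, sin θ = -0.370287 (intermediates below are computed at full precision and shown rounded to 5 d.p.)
v1: (-4.5,-4) → rotate → (2.69898,5.38196) → ×s → (1.73544,3.46060) → (1.74,3.46)
v2: (4,-4) → rotate → (-5.19682,2.23452) → ×s → (-3.34155,1.43680) → (-3.34,1.44)
v3: (4,2.5) → rotate → (-2.78995,-3.80344) → ×s → (-1.79394,-2.44561) → (-1.79,-2.45)
v4: (2,5) → rotate → (-0.00640,-5.38516) → ×s → (-0.00411,-3.46266) → (0.00,-3.46)
v5: (0.5,5) → rotate → (1.38698,-4.82973) → ×s → (0.89183,-3.10552) → (0.89,-3.11)
v6: (-1,4.5) → rotate → (2.59521,-3.80984) → ×s → (1.66872,-2.44973) → (1.67,-2.45)
v7: (-3,0) → rotate → (2.78675,1.11086) → ×s → (1.79188,0.71428) → (1.79,0.71)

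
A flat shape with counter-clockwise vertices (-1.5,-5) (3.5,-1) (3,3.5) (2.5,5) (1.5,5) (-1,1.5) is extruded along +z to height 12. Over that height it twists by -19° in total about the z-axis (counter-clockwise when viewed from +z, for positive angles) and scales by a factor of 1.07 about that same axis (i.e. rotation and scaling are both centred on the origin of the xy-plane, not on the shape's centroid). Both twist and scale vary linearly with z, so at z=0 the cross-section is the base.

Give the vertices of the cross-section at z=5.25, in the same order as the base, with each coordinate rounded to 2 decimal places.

t = z/height = 5.25/12 = 0.4375
s = 1 + (scale-1)·z/height = 1 + (1.07-1)·5.25/12 = 1.030625
θ = twist·z/height = -19°·5.25/12 = -8.3125° = -0.145080 rad
cos θ = 0.989494, sin θ = -0.144572 (intermediates below are computed at full precision and shown rounded to 5 d.p.)
v1: (-1.5,-5) → rotate → (-2.20710,-4.73061) → ×s → (-2.27469,-4.87549) → (-2.27,-4.88)
v2: (3.5,-1) → rotate → (3.31866,-1.49550) → ×s → (3.42029,-1.54130) → (3.42,-1.54)
v3: (3,3.5) → rotate → (3.47449,3.02951) → ×s → (3.58089,3.12229) → (3.58,3.12)
v4: (2.5,5) → rotate → (3.19660,4.58604) → ×s → (3.29449,4.72649) → (3.29,4.73)
v5: (1.5,5) → rotate → (2.20710,4.73061) → ×s → (2.27469,4.87549) → (2.27,4.88)
v6: (-1,1.5) → rotate → (-0.77264,1.62881) → ×s → (-0.79630,1.67870) → (-0.80,1.68)

Cross-section at z=5.25: (-2.27,-4.88) (3.42,-1.54) (3.58,3.12) (3.29,4.73) (2.27,4.88) (-0.80,1.68)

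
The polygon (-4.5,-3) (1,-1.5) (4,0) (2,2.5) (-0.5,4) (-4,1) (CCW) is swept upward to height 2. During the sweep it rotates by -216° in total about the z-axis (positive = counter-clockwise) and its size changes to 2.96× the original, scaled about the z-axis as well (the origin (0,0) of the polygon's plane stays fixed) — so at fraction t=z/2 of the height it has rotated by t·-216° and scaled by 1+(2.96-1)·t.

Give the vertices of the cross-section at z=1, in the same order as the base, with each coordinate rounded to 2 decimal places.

Cross-section at z=1: (-2.90,10.31) (-3.44,-0.97) (-2.45,-7.53) (3.48,-5.30) (7.84,-1.51) (4.33,6.92)

t = z/height = 1/2 = 0.5
s = 1 + (scale-1)·z/height = 1 + (2.96-1)·1/2 = 1.980000
θ = twist·z/height = -216°·1/2 = -108.0000° = -1.884956 rad
cos θ = -0.309017, sin θ = -0.951057 (intermediates below are computed at full precision and shown rounded to 5 d.p.)
v1: (-4.5,-3) → rotate → (-1.46259,5.20681) → ×s → (-2.89593,10.30947) → (-2.90,10.31)
v2: (1,-1.5) → rotate → (-1.73560,-0.48753) → ×s → (-3.43649,-0.96531) → (-3.44,-0.97)
v3: (4,0) → rotate → (-1.23607,-3.80423) → ×s → (-2.44741,-7.53237) → (-2.45,-7.53)
v4: (2,2.5) → rotate → (1.75961,-2.67466) → ×s → (3.48402,-5.29582) → (3.48,-5.30)
v5: (-0.5,4) → rotate → (3.95873,-0.76054) → ×s → (7.83829,-1.50587) → (7.84,-1.51)
v6: (-4,1) → rotate → (2.18712,3.49521) → ×s → (4.33051,6.92051) → (4.33,6.92)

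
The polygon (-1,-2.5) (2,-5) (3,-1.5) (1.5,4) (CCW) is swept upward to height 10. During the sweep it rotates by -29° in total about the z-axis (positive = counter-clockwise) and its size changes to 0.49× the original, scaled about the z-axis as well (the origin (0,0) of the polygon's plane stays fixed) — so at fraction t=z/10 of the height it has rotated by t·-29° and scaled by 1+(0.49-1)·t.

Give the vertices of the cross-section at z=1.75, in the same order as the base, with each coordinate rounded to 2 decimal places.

t = z/height = 1.75/10 = 0.175
s = 1 + (scale-1)·z/height = 1 + (0.49-1)·1.75/10 = 0.910750
θ = twist·z/height = -29°·1.75/10 = -5.0750° = -0.088575 rad
cos θ = 0.996080, sin θ = -0.088460 (intermediates below are computed at full precision and shown rounded to 5 d.p.)
v1: (-1,-2.5) → rotate → (-1.21723,-2.40174) → ×s → (-1.10859,-2.18738) → (-1.11,-2.19)
v2: (2,-5) → rotate → (1.54986,-5.15732) → ×s → (1.41154,-4.69703) → (1.41,-4.70)
v3: (3,-1.5) → rotate → (2.85555,-1.75950) → ×s → (2.60069,-1.60246) → (2.60,-1.60)
v4: (1.5,4) → rotate → (1.84796,3.85163) → ×s → (1.68303,3.50787) → (1.68,3.51)

Cross-section at z=1.75: (-1.11,-2.19) (1.41,-4.70) (2.60,-1.60) (1.68,3.51)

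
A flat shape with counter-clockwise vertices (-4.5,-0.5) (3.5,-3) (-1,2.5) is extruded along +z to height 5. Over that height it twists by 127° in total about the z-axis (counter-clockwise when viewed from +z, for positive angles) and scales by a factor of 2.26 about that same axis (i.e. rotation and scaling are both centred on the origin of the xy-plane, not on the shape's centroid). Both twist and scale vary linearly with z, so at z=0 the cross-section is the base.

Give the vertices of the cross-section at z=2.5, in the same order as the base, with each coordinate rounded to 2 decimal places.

t = z/height = 2.5/5 = 0.5
s = 1 + (scale-1)·z/height = 1 + (2.26-1)·2.5/5 = 1.630000
θ = twist·z/height = 127°·2.5/5 = 63.5000° = 1.108284 rad
cos θ = 0.446198, sin θ = 0.894934 (intermediates below are computed at full precision and shown rounded to 5 d.p.)
v1: (-4.5,-0.5) → rotate → (-1.56042,-4.25030) → ×s → (-2.54349,-6.92799) → (-2.54,-6.93)
v2: (3.5,-3) → rotate → (4.24650,1.79368) → ×s → (6.92179,2.92369) → (6.92,2.92)
v3: (-1,2.5) → rotate → (-2.68353,0.22056) → ×s → (-4.37416,0.35951) → (-4.37,0.36)

Cross-section at z=2.5: (-2.54,-6.93) (6.92,2.92) (-4.37,0.36)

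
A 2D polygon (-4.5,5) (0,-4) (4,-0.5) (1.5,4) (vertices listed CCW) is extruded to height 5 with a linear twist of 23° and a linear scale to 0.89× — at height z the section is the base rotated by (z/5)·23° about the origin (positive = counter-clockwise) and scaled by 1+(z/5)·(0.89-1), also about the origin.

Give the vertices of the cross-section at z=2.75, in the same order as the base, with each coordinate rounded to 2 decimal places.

t = z/height = 2.75/5 = 0.55
s = 1 + (scale-1)·z/height = 1 + (0.89-1)·2.75/5 = 0.939500
θ = twist·z/height = 23°·2.75/5 = 12.6500° = 0.220784 rad
cos θ = 0.975726, sin θ = 0.218995 (intermediates below are computed at full precision and shown rounded to 5 d.p.)
v1: (-4.5,5) → rotate → (-5.48574,3.89315) → ×s → (-5.15385,3.65762) → (-5.15,3.66)
v2: (0,-4) → rotate → (0.87598,-3.90290) → ×s → (0.82298,-3.66678) → (0.82,-3.67)
v3: (4,-0.5) → rotate → (4.01240,0.38812) → ×s → (3.76965,0.36464) → (3.77,0.36)
v4: (1.5,4) → rotate → (0.58761,4.23140) → ×s → (0.55206,3.97540) → (0.55,3.98)

Cross-section at z=2.75: (-5.15,3.66) (0.82,-3.67) (3.77,0.36) (0.55,3.98)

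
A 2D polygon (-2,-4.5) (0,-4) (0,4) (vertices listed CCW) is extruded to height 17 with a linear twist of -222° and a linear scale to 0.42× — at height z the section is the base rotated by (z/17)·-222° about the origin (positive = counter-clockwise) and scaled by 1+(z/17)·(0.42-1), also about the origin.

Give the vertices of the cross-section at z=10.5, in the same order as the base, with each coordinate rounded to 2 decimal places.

Cross-section at z=10.5: (-1.02,2.99) (-1.75,1.88) (1.75,-1.88)

t = z/height = 10.5/17 = 0.617647
s = 1 + (scale-1)·z/height = 1 + (0.42-1)·10.5/17 = 0.641765
θ = twist·z/height = -222°·10.5/17 = -137.1176° = -2.393154 rad
cos θ = -0.732753, sin θ = -0.680495 (intermediates below are computed at full precision and shown rounded to 5 d.p.)
v1: (-2,-4.5) → rotate → (-1.59672,4.65838) → ×s → (-1.02472,2.98958) → (-1.02,2.99)
v2: (0,-4) → rotate → (-2.72198,2.93101) → ×s → (-1.74687,1.88102) → (-1.75,1.88)
v3: (0,4) → rotate → (2.72198,-2.93101) → ×s → (1.74687,-1.88102) → (1.75,-1.88)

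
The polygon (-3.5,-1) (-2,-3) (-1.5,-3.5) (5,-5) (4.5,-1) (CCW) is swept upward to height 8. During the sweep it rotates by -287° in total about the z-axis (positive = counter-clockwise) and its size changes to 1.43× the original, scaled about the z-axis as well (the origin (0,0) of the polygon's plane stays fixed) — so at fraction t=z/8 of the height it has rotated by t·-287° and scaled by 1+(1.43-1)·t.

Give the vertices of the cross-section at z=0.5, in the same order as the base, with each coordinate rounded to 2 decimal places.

t = z/height = 0.5/8 = 0.0625
s = 1 + (scale-1)·z/height = 1 + (1.43-1)·0.5/8 = 1.026875
θ = twist·z/height = -287°·0.5/8 = -17.9375° = -0.313068 rad
cos θ = 0.951393, sin θ = -0.307979 (intermediates below are computed at full precision and shown rounded to 5 d.p.)
v1: (-3.5,-1) → rotate → (-3.63785,0.12653) → ×s → (-3.73562,0.12994) → (-3.74,0.13)
v2: (-2,-3) → rotate → (-2.82672,-2.23822) → ×s → (-2.90269,-2.29837) → (-2.90,-2.30)
v3: (-1.5,-3.5) → rotate → (-2.50502,-2.86791) → ×s → (-2.57234,-2.94498) → (-2.57,-2.94)
v4: (5,-5) → rotate → (3.21707,-6.29686) → ×s → (3.30353,-6.46609) → (3.30,-6.47)
v5: (4.5,-1) → rotate → (3.97329,-2.33730) → ×s → (4.08007,-2.40012) → (4.08,-2.40)

Cross-section at z=0.5: (-3.74,0.13) (-2.90,-2.30) (-2.57,-2.94) (3.30,-6.47) (4.08,-2.40)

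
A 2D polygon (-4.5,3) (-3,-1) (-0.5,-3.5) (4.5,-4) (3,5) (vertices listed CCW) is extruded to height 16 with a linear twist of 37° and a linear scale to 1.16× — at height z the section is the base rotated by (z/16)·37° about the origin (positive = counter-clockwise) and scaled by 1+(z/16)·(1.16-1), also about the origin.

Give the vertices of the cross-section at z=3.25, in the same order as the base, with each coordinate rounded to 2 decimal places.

t = z/height = 3.25/16 = 0.203125
s = 1 + (scale-1)·z/height = 1 + (1.16-1)·3.25/16 = 1.032500
θ = twist·z/height = 37°·3.25/16 = 7.5156° = 0.131172 rad
cos θ = 0.991409, sin θ = 0.130797 (intermediates below are computed at full precision and shown rounded to 5 d.p.)
v1: (-4.5,3) → rotate → (-4.85373,2.38564) → ×s → (-5.01148,2.46318) → (-5.01,2.46)
v2: (-3,-1) → rotate → (-2.84343,-1.38380) → ×s → (-2.93584,-1.42877) → (-2.94,-1.43)
v3: (-0.5,-3.5) → rotate → (-0.03792,-3.53533) → ×s → (-0.03915,-3.65023) → (-0.04,-3.65)
v4: (4.5,-4) → rotate → (4.98453,-3.37705) → ×s → (5.14652,-3.48681) → (5.15,-3.49)
v5: (3,5) → rotate → (2.32024,5.34944) → ×s → (2.39565,5.52329) → (2.40,5.52)

Cross-section at z=3.25: (-5.01,2.46) (-2.94,-1.43) (-0.04,-3.65) (5.15,-3.49) (2.40,5.52)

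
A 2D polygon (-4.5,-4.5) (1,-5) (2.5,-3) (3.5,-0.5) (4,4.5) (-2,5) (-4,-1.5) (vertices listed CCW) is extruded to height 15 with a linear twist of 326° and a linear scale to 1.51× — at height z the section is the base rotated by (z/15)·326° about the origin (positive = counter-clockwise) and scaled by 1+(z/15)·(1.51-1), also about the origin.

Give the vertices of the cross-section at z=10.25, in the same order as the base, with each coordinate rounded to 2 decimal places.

Cross-section at z=10.25: (0.33,8.58) (-5.57,4.03) (-5.22,0.68) (-3.92,-2.71) (0.16,-8.12) (6.56,-3.12) (2.59,5.15)

t = z/height = 10.25/15 = 0.683333
s = 1 + (scale-1)·z/height = 1 + (1.51-1)·10.25/15 = 1.348500
θ = twist·z/height = 326°·10.25/15 = 222.7667° = 3.888012 rad
cos θ = -0.734125, sin θ = -0.679014 (intermediates below are computed at full precision and shown rounded to 5 d.p.)
v1: (-4.5,-4.5) → rotate → (0.24800,6.35913) → ×s → (0.33443,8.57528) → (0.33,8.58)
v2: (1,-5) → rotate → (-4.12920,2.99161) → ×s → (-5.56822,4.03419) → (-5.57,4.03)
v3: (2.5,-3) → rotate → (-3.87236,0.50484) → ×s → (-5.22187,0.68078) → (-5.22,0.68)
v4: (3.5,-0.5) → rotate → (-2.90894,-2.00949) → ×s → (-3.92271,-2.70979) → (-3.92,-2.71)
v5: (4,4.5) → rotate → (0.11906,-6.01962) → ×s → (0.16056,-8.11746) → (0.16,-8.12)
v6: (-2,5) → rotate → (4.86332,-2.31260) → ×s → (6.55819,-3.11854) → (6.56,-3.12)
v7: (-4,-1.5) → rotate → (1.91798,3.81724) → ×s → (2.58639,5.14755) → (2.59,5.15)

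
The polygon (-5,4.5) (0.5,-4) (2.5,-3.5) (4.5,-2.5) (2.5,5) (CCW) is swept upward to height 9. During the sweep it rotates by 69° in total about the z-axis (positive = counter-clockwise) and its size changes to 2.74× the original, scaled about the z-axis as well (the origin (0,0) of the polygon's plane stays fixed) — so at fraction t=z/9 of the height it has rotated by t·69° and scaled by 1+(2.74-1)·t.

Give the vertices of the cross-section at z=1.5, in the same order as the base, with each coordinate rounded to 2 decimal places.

Cross-section at z=1.5: (-7.48,4.40) (1.66,-4.93) (4.06,-3.78) (6.33,-2.00) (1.87,6.96)

t = z/height = 1.5/9 = 0.166667
s = 1 + (scale-1)·z/height = 1 + (2.74-1)·1.5/9 = 1.290000
θ = twist·z/height = 69°·1.5/9 = 11.5000° = 0.200713 rad
cos θ = 0.979925, sin θ = 0.199368 (intermediates below are computed at full precision and shown rounded to 5 d.p.)
v1: (-5,4.5) → rotate → (-5.79678,3.41282) → ×s → (-7.47785,4.40254) → (-7.48,4.40)
v2: (0.5,-4) → rotate → (1.28743,-3.82001) → ×s → (1.66079,-4.92782) → (1.66,-4.93)
v3: (2.5,-3.5) → rotate → (3.14760,-2.93132) → ×s → (4.06040,-3.78140) → (4.06,-3.78)
v4: (4.5,-2.5) → rotate → (4.90808,-1.55266) → ×s → (6.33142,-2.00293) → (6.33,-2.00)
v5: (2.5,5) → rotate → (1.45297,5.39804) → ×s → (1.87433,6.96348) → (1.87,6.96)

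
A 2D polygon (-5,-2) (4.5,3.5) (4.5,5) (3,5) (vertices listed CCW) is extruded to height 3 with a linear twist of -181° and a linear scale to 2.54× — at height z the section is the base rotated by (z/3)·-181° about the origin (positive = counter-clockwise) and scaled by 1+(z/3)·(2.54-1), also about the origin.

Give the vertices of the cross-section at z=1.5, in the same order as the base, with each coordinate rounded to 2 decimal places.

t = z/height = 1.5/3 = 0.5
s = 1 + (scale-1)·z/height = 1 + (2.54-1)·1.5/3 = 1.770000
θ = twist·z/height = -181°·1.5/3 = -90.5000° = -1.579523 rad
cos θ = -0.008727, sin θ = -0.999962 (intermediates below are computed at full precision and shown rounded to 5 d.p.)
v1: (-5,-2) → rotate → (-1.95629,5.01726) → ×s → (-3.46264,8.88055) → (-3.46,8.88)
v2: (4.5,3.5) → rotate → (3.46060,-4.53037) → ×s → (6.12526,-8.01876) → (6.13,-8.02)
v3: (4.5,5) → rotate → (4.96054,-4.54346) → ×s → (8.78016,-8.04193) → (8.78,-8.04)
v4: (3,5) → rotate → (4.97363,-3.04352) → ×s → (8.80333,-5.38703) → (8.80,-5.39)

Cross-section at z=1.5: (-3.46,8.88) (6.13,-8.02) (8.78,-8.04) (8.80,-5.39)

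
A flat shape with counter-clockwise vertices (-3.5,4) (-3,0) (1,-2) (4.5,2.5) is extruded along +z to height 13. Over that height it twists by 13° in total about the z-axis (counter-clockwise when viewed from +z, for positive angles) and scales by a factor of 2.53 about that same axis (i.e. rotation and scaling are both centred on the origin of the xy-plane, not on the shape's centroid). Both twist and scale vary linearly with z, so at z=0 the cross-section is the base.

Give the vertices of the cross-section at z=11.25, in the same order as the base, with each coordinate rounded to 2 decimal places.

Cross-section at z=11.25: (-9.79,7.53) (-6.84,-1.36) (3.19,-4.11) (9.12,7.74)

t = z/height = 11.25/13 = 0.865385
s = 1 + (scale-1)·z/height = 1 + (2.53-1)·11.25/13 = 2.324038
θ = twist·z/height = 13°·11.25/13 = 11.2500° = 0.196350 rad
cos θ = 0.980785, sin θ = 0.195090 (intermediates below are computed at full precision and shown rounded to 5 d.p.)
v1: (-3.5,4) → rotate → (-4.21311,3.24032) → ×s → (-9.79143,7.53064) → (-9.79,7.53)
v2: (-3,0) → rotate → (-2.94236,-0.58527) → ×s → (-6.83815,-1.36019) → (-6.84,-1.36)
v3: (1,-2) → rotate → (1.37097,-1.76648) → ×s → (3.18618,-4.10537) → (3.19,-4.11)
v4: (4.5,2.5) → rotate → (3.92581,3.32987) → ×s → (9.12373,7.73875) → (9.12,7.74)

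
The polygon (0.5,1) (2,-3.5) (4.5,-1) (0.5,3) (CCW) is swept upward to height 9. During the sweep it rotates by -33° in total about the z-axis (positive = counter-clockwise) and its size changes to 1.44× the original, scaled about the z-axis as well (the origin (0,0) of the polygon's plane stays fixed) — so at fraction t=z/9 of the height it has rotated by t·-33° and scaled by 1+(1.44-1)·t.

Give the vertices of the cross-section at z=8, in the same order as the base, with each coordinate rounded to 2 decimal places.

Cross-section at z=8: (1.29,0.87) (0.04,-5.61) (4.78,-4.28) (2.65,3.30)

t = z/height = 8/9 = 0.888889
s = 1 + (scale-1)·z/height = 1 + (1.44-1)·8/9 = 1.391111
θ = twist·z/height = -33°·8/9 = -29.3333° = -0.511963 rad
cos θ = 0.871784, sin θ = -0.489890 (intermediates below are computed at full precision and shown rounded to 5 d.p.)
v1: (0.5,1) → rotate → (0.92578,0.62684) → ×s → (1.28787,0.87200) → (1.29,0.87)
v2: (2,-3.5) → rotate → (0.02895,-4.03102) → ×s → (0.04028,-5.60760) → (0.04,-5.61)
v3: (4.5,-1) → rotate → (3.43314,-3.07629) → ×s → (4.77588,-4.27946) → (4.78,-4.28)
v4: (0.5,3) → rotate → (1.90556,2.37041) → ×s → (2.65085,3.29750) → (2.65,3.30)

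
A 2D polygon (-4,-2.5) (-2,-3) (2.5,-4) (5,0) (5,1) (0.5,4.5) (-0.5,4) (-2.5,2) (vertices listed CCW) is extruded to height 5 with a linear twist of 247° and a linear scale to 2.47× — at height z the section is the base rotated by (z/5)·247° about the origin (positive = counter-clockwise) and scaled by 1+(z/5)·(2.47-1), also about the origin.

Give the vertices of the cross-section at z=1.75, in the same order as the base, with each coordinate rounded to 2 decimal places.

Cross-section at z=1.75: (3.40,-6.28) (4.35,-3.30) (6.28,3.40) (0.47,7.56) (-1.04,7.65) (-6.76,1.18) (-6.09,-0.38) (-3.26,-3.59)

t = z/height = 1.75/5 = 0.35
s = 1 + (scale-1)·z/height = 1 + (2.47-1)·1.75/5 = 1.514500
θ = twist·z/height = 247°·1.75/5 = 86.4500° = 1.508837 rad
cos θ = 0.061920, sin θ = 0.998081 (intermediates below are computed at full precision and shown rounded to 5 d.p.)
v1: (-4,-2.5) → rotate → (2.24752,-4.14712) → ×s → (3.40388,-6.28082) → (3.40,-6.28)
v2: (-2,-3) → rotate → (2.87040,-2.18192) → ×s → (4.34723,-3.30452) → (4.35,-3.30)
v3: (2.5,-4) → rotate → (4.14712,2.24752) → ×s → (6.28082,3.40388) → (6.28,3.40)
v4: (5,0) → rotate → (0.30960,4.99041) → ×s → (0.46889,7.55797) → (0.47,7.56)
v5: (5,1) → rotate → (-0.68848,5.05233) → ×s → (-1.04271,7.65175) → (-1.04,7.65)
v6: (0.5,4.5) → rotate → (-4.46041,0.77768) → ×s → (-6.75528,1.17779) → (-6.76,1.18)
v7: (-0.5,4) → rotate → (-4.02328,-0.25136) → ×s → (-6.09326,-0.38069) → (-6.09,-0.38)
v8: (-2.5,2) → rotate → (-2.15096,-2.37136) → ×s → (-3.25763,-3.59143) → (-3.26,-3.59)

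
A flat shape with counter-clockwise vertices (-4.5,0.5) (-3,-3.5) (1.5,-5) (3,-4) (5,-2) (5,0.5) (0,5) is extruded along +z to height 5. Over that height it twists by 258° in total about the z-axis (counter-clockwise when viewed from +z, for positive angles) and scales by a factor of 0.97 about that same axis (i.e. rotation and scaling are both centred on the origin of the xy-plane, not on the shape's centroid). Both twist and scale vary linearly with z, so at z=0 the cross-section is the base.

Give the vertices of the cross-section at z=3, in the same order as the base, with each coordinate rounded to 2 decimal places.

t = z/height = 3/5 = 0.6
s = 1 + (scale-1)·z/height = 1 + (0.97-1)·3/5 = 0.982000
θ = twist·z/height = 258°·3/5 = 154.8000° = 2.701770 rad
cos θ = -0.904827, sin θ = 0.425779 (intermediates below are computed at full precision and shown rounded to 5 d.p.)
v1: (-4.5,0.5) → rotate → (3.85883,-2.36842) → ×s → (3.78937,-2.32579) → (3.79,-2.33)
v2: (-3,-3.5) → rotate → (4.20471,1.88956) → ×s → (4.12902,1.85554) → (4.13,1.86)
v3: (1.5,-5) → rotate → (0.77166,5.16280) → ×s → (0.75777,5.06987) → (0.76,5.07)
v4: (3,-4) → rotate → (-1.01136,4.89665) → ×s → (-0.99316,4.80851) → (-0.99,4.81)
v5: (5,-2) → rotate → (-3.67258,3.93855) → ×s → (-3.60647,3.86766) → (-3.61,3.87)
v6: (5,0.5) → rotate → (-4.73702,1.67648) → ×s → (-4.65176,1.64631) → (-4.65,1.65)
v7: (0,5) → rotate → (-2.12890,-4.52414) → ×s → (-2.09058,-4.44270) → (-2.09,-4.44)

Cross-section at z=3: (3.79,-2.33) (4.13,1.86) (0.76,5.07) (-0.99,4.81) (-3.61,3.87) (-4.65,1.65) (-2.09,-4.44)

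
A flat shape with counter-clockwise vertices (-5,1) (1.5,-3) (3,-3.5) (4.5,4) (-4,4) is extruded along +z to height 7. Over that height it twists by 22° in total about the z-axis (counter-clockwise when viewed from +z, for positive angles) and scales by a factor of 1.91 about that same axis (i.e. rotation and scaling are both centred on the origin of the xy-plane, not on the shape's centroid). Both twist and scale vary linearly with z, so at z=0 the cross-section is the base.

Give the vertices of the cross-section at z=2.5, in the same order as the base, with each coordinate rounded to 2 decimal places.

t = z/height = 2.5/7 = 0.357143
s = 1 + (scale-1)·z/height = 1 + (1.91-1)·2.5/7 = 1.325000
θ = twist·z/height = 22°·2.5/7 = 7.8571° = 0.137133 rad
cos θ = 0.990612, sin θ = 0.136704 (intermediates below are computed at full precision and shown rounded to 5 d.p.)
v1: (-5,1) → rotate → (-5.08976,0.30709) → ×s → (-6.74394,0.40690) → (-6.74,0.41)
v2: (1.5,-3) → rotate → (1.89603,-2.76678) → ×s → (2.51224,-3.66598) → (2.51,-3.67)
v3: (3,-3.5) → rotate → (3.45030,-3.05703) → ×s → (4.57165,-4.05057) → (4.57,-4.05)
v4: (4.5,4) → rotate → (3.91094,4.57761) → ×s → (5.18199,6.06534) → (5.18,6.07)
v5: (-4,4) → rotate → (-4.50926,3.41563) → ×s → (-5.97477,4.52571) → (-5.97,4.53)

Cross-section at z=2.5: (-6.74,0.41) (2.51,-3.67) (4.57,-4.05) (5.18,6.07) (-5.97,4.53)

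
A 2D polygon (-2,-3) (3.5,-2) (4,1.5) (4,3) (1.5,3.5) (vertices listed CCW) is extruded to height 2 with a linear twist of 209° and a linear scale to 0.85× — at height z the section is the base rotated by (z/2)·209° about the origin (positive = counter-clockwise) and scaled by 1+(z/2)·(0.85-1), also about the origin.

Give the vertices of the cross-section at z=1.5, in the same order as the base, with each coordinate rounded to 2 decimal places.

t = z/height = 1.5/2 = 0.75
s = 1 + (scale-1)·z/height = 1 + (0.85-1)·1.5/2 = 0.887500
θ = twist·z/height = 209°·1.5/2 = 156.7500° = 2.735804 rad
cos θ = -0.918791, sin θ = 0.394744 (intermediates below are computed at full precision and shown rounded to 5 d.p.)
v1: (-2,-3) → rotate → (3.02181,1.96689) → ×s → (2.68186,1.74561) → (2.68,1.75)
v2: (3.5,-2) → rotate → (-2.42628,3.21919) → ×s → (-2.15332,2.85703) → (-2.15,2.86)
v3: (4,1.5) → rotate → (-4.26728,0.20079) → ×s → (-3.78721,0.17820) → (-3.79,0.18)
v4: (4,3) → rotate → (-4.85940,-1.17740) → ×s → (-4.31271,-1.04494) → (-4.31,-1.04)
v5: (1.5,3.5) → rotate → (-2.75979,-2.62365) → ×s → (-2.44931,-2.32849) → (-2.45,-2.33)

Cross-section at z=1.5: (2.68,1.75) (-2.15,2.86) (-3.79,0.18) (-4.31,-1.04) (-2.45,-2.33)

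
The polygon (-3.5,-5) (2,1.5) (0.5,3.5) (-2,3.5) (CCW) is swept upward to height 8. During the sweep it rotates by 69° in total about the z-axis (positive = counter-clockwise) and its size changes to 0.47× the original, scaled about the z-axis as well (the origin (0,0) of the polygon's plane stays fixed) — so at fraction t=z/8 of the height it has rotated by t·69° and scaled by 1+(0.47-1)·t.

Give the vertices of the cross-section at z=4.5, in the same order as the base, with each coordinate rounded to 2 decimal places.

Cross-section at z=4.5: (0.29,-4.27) (0.43,1.70) (-1.27,2.13) (-2.63,1.03)

t = z/height = 4.5/8 = 0.5625
s = 1 + (scale-1)·z/height = 1 + (0.47-1)·4.5/8 = 0.701875
θ = twist·z/height = 69°·4.5/8 = 38.8125° = 0.677406 rad
cos θ = 0.779201, sin θ = 0.626774 (intermediates below are computed at full precision and shown rounded to 5 d.p.)
v1: (-3.5,-5) → rotate → (0.40666,-6.08971) → ×s → (0.28543,-4.27422) → (0.29,-4.27)
v2: (2,1.5) → rotate → (0.61824,2.42235) → ×s → (0.43393,1.70019) → (0.43,1.70)
v3: (0.5,3.5) → rotate → (-1.80411,3.04059) → ×s → (-1.26626,2.13411) → (-1.27,2.13)
v4: (-2,3.5) → rotate → (-3.75211,1.47366) → ×s → (-2.63351,1.03432) → (-2.63,1.03)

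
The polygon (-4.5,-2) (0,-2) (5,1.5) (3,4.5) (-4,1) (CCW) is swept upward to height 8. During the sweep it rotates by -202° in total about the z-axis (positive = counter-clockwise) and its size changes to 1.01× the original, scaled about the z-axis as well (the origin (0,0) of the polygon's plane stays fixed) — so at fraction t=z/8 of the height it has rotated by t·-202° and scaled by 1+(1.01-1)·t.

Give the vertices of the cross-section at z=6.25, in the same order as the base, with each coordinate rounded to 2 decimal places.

t = z/height = 6.25/8 = 0.78125
s = 1 + (scale-1)·z/height = 1 + (1.01-1)·6.25/8 = 1.007813
θ = twist·z/height = -202°·6.25/8 = -157.8125° = -2.754348 rad
cos θ = -0.925953, sin θ = -0.377639 (intermediates below are computed at full precision and shown rounded to 5 d.p.)
v1: (-4.5,-2) → rotate → (3.41151,3.55128) → ×s → (3.43816,3.57902) → (3.44,3.58)
v2: (0,-2) → rotate → (-0.75528,1.85191) → ×s → (-0.76118,1.86637) → (-0.76,1.87)
v3: (5,1.5) → rotate → (-4.06331,-3.27712) → ×s → (-4.09505,-3.30273) → (-4.10,-3.30)
v4: (3,4.5) → rotate → (-1.07848,-5.29970) → ×s → (-1.08691,-5.34111) → (-1.09,-5.34)
v5: (-4,1) → rotate → (4.08145,0.58460) → ×s → (4.11334,0.58917) → (4.11,0.59)

Cross-section at z=6.25: (3.44,3.58) (-0.76,1.87) (-4.10,-3.30) (-1.09,-5.34) (4.11,0.59)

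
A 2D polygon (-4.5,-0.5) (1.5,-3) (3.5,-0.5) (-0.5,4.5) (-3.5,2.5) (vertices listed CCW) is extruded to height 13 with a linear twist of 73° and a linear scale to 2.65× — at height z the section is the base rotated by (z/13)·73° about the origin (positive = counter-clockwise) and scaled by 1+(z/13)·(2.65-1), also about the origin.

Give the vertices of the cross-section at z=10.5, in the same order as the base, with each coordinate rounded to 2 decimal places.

t = z/height = 10.5/13 = 0.807692
s = 1 + (scale-1)·z/height = 1 + (2.65-1)·10.5/13 = 2.332692
θ = twist·z/height = 73°·10.5/13 = 58.9615° = 1.029073 rad
cos θ = 0.515613, sin θ = 0.856821 (intermediates below are computed at full precision and shown rounded to 5 d.p.)
v1: (-4.5,-0.5) → rotate → (-1.89185,-4.11350) → ×s → (-4.41310,-9.59554) → (-4.41,-9.60)
v2: (1.5,-3) → rotate → (3.34388,-0.26161) → ×s → (7.80025,-0.61025) → (7.80,-0.61)
v3: (3.5,-0.5) → rotate → (2.23306,2.74107) → ×s → (5.20904,6.39407) → (5.21,6.39)
v4: (-0.5,4.5) → rotate → (-4.11350,1.89185) → ×s → (-9.59554,4.41310) → (-9.60,4.41)
v5: (-3.5,2.5) → rotate → (-3.94670,-1.70984) → ×s → (-9.20644,-3.98853) → (-9.21,-3.99)

Cross-section at z=10.5: (-4.41,-9.60) (7.80,-0.61) (5.21,6.39) (-9.60,4.41) (-9.21,-3.99)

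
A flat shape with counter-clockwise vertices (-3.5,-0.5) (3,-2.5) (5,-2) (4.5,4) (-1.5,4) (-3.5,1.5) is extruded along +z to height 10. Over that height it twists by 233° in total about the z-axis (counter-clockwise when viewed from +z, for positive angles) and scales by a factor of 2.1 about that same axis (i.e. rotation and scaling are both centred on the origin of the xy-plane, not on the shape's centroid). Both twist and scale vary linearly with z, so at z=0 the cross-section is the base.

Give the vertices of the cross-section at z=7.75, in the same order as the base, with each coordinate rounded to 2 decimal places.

t = z/height = 7.75/10 = 0.775
s = 1 + (scale-1)·z/height = 1 + (2.1-1)·7.75/10 = 1.852500
θ = twist·z/height = 233°·7.75/10 = 180.5750° = 3.151628 rad
cos θ = -0.999950, sin θ = -0.010035 (intermediates below are computed at full precision and shown rounded to 5 d.p.)
v1: (-3.5,-0.5) → rotate → (3.49481,0.53510) → ×s → (6.47413,0.99127) → (6.47,0.99)
v2: (3,-2.5) → rotate → (-3.02494,2.46977) → ×s → (-5.60370,4.57524) → (-5.60,4.58)
v3: (5,-2) → rotate → (-5.01982,1.94972) → ×s → (-9.29922,3.61186) → (-9.30,3.61)
v4: (4.5,4) → rotate → (-4.45963,-4.04496) → ×s → (-8.26147,-7.49329) → (-8.26,-7.49)
v5: (-1.5,4) → rotate → (1.54007,-3.98475) → ×s → (2.85297,-7.38174) → (2.85,-7.38)
v6: (-3.5,1.5) → rotate → (3.51488,-1.46480) → ×s → (6.51131,-2.71354) → (6.51,-2.71)

Cross-section at z=7.75: (6.47,0.99) (-5.60,4.58) (-9.30,3.61) (-8.26,-7.49) (2.85,-7.38) (6.51,-2.71)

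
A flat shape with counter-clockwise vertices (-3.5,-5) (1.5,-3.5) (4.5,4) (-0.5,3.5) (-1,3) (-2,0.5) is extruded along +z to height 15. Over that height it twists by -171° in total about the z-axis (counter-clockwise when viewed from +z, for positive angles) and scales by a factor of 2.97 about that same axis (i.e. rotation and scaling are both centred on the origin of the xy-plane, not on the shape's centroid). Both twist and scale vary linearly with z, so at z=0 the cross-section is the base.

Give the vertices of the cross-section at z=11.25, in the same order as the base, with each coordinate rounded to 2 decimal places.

t = z/height = 11.25/15 = 0.75
s = 1 + (scale-1)·z/height = 1 + (2.97-1)·11.25/15 = 2.477500
θ = twist·z/height = -171°·11.25/15 = -128.2500° = -2.238385 rad
cos θ = -0.619094, sin θ = -0.785317 (intermediates below are computed at full precision and shown rounded to 5 d.p.)
v1: (-3.5,-5) → rotate → (-1.75976,5.84408) → ×s → (-4.35980,14.47871) → (-4.36,14.48)
v2: (1.5,-3.5) → rotate → (-3.67725,0.98885) → ×s → (-9.11039,2.44988) → (-9.11,2.45)
v3: (4.5,4) → rotate → (0.35534,-6.01030) → ×s → (0.88037,-14.89052) → (0.88,-14.89)
v4: (-0.5,3.5) → rotate → (3.05816,-1.77417) → ×s → (7.57658,-4.39551) → (7.58,-4.40)
v5: (-1,3) → rotate → (2.97504,-1.07196) → ×s → (7.37067,-2.65579) → (7.37,-2.66)
v6: (-2,0.5) → rotate → (1.63085,1.26109) → ×s → (4.04042,3.12434) → (4.04,3.12)

Cross-section at z=11.25: (-4.36,14.48) (-9.11,2.45) (0.88,-14.89) (7.58,-4.40) (7.37,-2.66) (4.04,3.12)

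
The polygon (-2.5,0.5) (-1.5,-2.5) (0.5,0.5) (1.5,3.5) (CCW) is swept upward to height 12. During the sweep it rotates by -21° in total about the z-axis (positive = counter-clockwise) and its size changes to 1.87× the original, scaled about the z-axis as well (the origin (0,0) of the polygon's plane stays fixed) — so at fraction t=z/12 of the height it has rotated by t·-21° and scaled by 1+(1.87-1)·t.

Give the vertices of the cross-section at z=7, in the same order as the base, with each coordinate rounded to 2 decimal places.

Cross-section at z=7: (-3.52,1.54) (-3.01,-3.20) (0.90,0.58) (3.33,4.68)

t = z/height = 7/12 = 0.583333
s = 1 + (scale-1)·z/height = 1 + (1.87-1)·7/12 = 1.507500
θ = twist·z/height = -21°·7/12 = -12.2500° = -0.213803 rad
cos θ = 0.977231, sin θ = -0.212178 (intermediates below are computed at full precision and shown rounded to 5 d.p.)
v1: (-2.5,0.5) → rotate → (-2.33699,1.01906) → ×s → (-3.52301,1.53623) → (-3.52,1.54)
v2: (-1.5,-2.5) → rotate → (-1.99629,-2.12481) → ×s → (-3.00941,-3.20315) → (-3.01,-3.20)
v3: (0.5,0.5) → rotate → (0.59470,0.38253) → ×s → (0.89652,0.57666) → (0.90,0.58)
v4: (1.5,3.5) → rotate → (2.20847,3.10204) → ×s → (3.32927,4.67633) → (3.33,4.68)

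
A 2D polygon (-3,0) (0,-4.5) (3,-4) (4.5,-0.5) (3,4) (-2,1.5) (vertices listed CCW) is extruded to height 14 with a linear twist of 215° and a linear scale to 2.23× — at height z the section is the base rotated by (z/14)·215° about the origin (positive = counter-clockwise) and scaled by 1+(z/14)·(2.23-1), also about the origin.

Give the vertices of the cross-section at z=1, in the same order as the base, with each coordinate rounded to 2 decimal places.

t = z/height = 1/14 = 0.0714286
s = 1 + (scale-1)·z/height = 1 + (2.23-1)·1/14 = 1.087857
θ = twist·z/height = 215°·1/14 = 15.3571° = 0.268033 rad
cos θ = 0.964294, sin θ = 0.264835 (intermediates below are computed at full precision and shown rounded to 5 d.p.)
v1: (-3,0) → rotate → (-2.89288,-0.79450) → ×s → (-3.14704,-0.86431) → (-3.15,-0.86)
v2: (0,-4.5) → rotate → (1.19176,-4.33932) → ×s → (1.29646,-4.72056) → (1.30,-4.72)
v3: (3,-4) → rotate → (3.95222,-3.06267) → ×s → (4.29945,-3.33175) → (4.30,-3.33)
v4: (4.5,-0.5) → rotate → (4.47174,0.70961) → ×s → (4.86461,0.77195) → (4.86,0.77)
v5: (3,4) → rotate → (1.83354,4.65168) → ×s → (1.99463,5.06036) → (1.99,5.06)
v6: (-2,1.5) → rotate → (-2.32584,0.91677) → ×s → (-2.53018,0.99732) → (-2.53,1.00)

Cross-section at z=1: (-3.15,-0.86) (1.30,-4.72) (4.30,-3.33) (4.86,0.77) (1.99,5.06) (-2.53,1.00)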